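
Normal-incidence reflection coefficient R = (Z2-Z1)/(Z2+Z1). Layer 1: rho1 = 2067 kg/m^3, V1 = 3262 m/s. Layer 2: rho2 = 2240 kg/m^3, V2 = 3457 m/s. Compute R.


Z1 = 2067 * 3262 = 6742554
Z2 = 2240 * 3457 = 7743680
R = (7743680 - 6742554) / (7743680 + 6742554) = 1001126 / 14486234 = 0.0691

0.0691


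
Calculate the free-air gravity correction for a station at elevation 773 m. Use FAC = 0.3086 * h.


FAC = 0.3086 * h
= 0.3086 * 773
= 238.5478 mGal

238.5478


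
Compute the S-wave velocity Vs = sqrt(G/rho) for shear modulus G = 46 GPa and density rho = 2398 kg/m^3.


Convert G to Pa: G = 46e9 Pa
Compute G/rho = 46e9 / 2398 = 19182652.2102
Vs = sqrt(19182652.2102) = 4379.8 m/s

4379.8


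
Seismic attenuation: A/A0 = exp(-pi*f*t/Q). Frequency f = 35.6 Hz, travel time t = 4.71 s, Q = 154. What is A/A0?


pi*f*t/Q = pi*35.6*4.71/154 = 3.420582
A/A0 = exp(-3.420582) = 0.032693

0.032693


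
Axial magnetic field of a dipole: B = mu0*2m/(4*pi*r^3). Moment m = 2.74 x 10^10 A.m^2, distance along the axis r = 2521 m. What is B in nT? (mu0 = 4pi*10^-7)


m = 2.74 x 10^10 = 27400000000 A.m^2
2m = 54800000000 A.m^2
r^3 = 2521^3 = 16022066761
B = (4pi*10^-7) * 54800000000 / (4*pi * 16022066761) * 1e9
= 68863.710967 / 201339228926.73 * 1e9
= 342.0283 nT

342.0283


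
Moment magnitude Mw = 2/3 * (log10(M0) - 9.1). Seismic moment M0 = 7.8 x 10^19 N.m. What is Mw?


log10(M0) = log10(7.8 x 10^19) = 19.8921
Mw = 2/3 * (19.8921 - 9.1)
= 2/3 * 10.7921
= 7.19

7.19


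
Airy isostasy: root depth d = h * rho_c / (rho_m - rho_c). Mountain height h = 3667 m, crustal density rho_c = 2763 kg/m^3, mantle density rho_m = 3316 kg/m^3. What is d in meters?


rho_m - rho_c = 3316 - 2763 = 553
d = 3667 * 2763 / 553
= 10131921 / 553
= 18321.74 m

18321.74


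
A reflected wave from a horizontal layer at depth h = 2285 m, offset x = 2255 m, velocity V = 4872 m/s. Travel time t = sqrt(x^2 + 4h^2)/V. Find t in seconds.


x^2 + 4h^2 = 2255^2 + 4*2285^2 = 5085025 + 20884900 = 25969925
sqrt(25969925) = 5096.0696
t = 5096.0696 / 4872 = 1.046 s

1.046


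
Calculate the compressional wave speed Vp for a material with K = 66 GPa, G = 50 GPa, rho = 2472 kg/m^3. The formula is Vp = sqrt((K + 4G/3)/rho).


First compute the effective modulus:
K + 4G/3 = 66e9 + 4*50e9/3 = 132666666666.67 Pa
Then divide by density:
132666666666.67 / 2472 = 53667745.4153 Pa/(kg/m^3)
Take the square root:
Vp = sqrt(53667745.4153) = 7325.83 m/s

7325.83


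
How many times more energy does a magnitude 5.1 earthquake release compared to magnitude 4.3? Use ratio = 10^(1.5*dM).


M2 - M1 = 5.1 - 4.3 = 0.8
1.5 * 0.8 = 1.2
ratio = 10^1.2 = 15.85

15.85


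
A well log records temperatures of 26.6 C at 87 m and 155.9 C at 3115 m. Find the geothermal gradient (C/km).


dT = 155.9 - 26.6 = 129.3 C
dz = 3115 - 87 = 3028 m
gradient = dT/dz * 1000 = 129.3/3028 * 1000 = 42.7015 C/km

42.7015


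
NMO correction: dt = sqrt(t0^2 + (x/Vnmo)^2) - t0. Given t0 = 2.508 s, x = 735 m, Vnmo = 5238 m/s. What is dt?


x/Vnmo = 735/5238 = 0.140321
(x/Vnmo)^2 = 0.01969
t0^2 = 6.290064
sqrt(6.290064 + 0.01969) = 2.511922
dt = 2.511922 - 2.508 = 0.003922

0.003922


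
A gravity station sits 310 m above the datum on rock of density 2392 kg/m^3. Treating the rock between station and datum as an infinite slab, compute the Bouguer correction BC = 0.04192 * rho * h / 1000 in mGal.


BC = 0.04192 * rho * h / 1000
= 0.04192 * 2392 * 310 / 1000
= 31.0845 mGal

31.0845


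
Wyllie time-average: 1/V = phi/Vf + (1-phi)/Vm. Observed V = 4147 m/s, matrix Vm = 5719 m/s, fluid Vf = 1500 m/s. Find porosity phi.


1/V - 1/Vm = 1/4147 - 1/5719 = 6.628e-05
1/Vf - 1/Vm = 1/1500 - 1/5719 = 0.00049181
phi = 6.628e-05 / 0.00049181 = 0.1348

0.1348


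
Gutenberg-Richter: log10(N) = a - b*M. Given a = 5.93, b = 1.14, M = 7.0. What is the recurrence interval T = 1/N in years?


log10(N) = 5.93 - 1.14*7.0 = -2.05
N = 10^-2.05 = 0.008913
T = 1/N = 1/0.008913 = 112.2018 years

112.2018


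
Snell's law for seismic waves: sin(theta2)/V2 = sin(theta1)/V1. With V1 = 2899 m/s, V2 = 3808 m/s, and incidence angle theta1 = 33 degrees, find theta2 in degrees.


sin(theta1) = sin(33 deg) = 0.544639
sin(theta2) = V2/V1 * sin(theta1) = 3808/2899 * 0.544639 = 0.715414
theta2 = arcsin(0.715414) = 45.6771 degrees

45.6771


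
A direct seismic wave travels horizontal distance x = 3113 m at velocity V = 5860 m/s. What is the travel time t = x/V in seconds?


t = x / V
= 3113 / 5860
= 0.5312 s

0.5312


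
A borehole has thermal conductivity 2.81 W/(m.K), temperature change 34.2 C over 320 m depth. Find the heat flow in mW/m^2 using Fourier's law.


q = k * dT / dz * 1000
= 2.81 * 34.2 / 320 * 1000
= 0.300319 * 1000
= 300.3188 mW/m^2

300.3188


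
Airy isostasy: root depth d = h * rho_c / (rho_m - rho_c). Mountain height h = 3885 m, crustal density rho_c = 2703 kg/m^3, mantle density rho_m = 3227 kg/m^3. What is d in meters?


rho_m - rho_c = 3227 - 2703 = 524
d = 3885 * 2703 / 524
= 10501155 / 524
= 20040.37 m

20040.37


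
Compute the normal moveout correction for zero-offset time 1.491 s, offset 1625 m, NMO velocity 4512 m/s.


x/Vnmo = 1625/4512 = 0.360151
(x/Vnmo)^2 = 0.129709
t0^2 = 2.223081
sqrt(2.223081 + 0.129709) = 1.533881
dt = 1.533881 - 1.491 = 0.042881

0.042881


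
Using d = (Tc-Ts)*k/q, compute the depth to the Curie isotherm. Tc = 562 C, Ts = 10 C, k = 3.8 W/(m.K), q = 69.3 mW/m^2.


T_Curie - T_surf = 562 - 10 = 552 C
Convert q to W/m^2: 69.3 mW/m^2 = 0.0693 W/m^2
d = 552 * 3.8 / 0.0693 = 30268.4 m

30268.4


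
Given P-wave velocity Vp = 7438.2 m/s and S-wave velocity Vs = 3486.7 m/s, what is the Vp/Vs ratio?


Vp/Vs = 7438.2 / 3486.7
= 2.1333

2.1333


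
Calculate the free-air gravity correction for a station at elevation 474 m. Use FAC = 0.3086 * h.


FAC = 0.3086 * h
= 0.3086 * 474
= 146.2764 mGal

146.2764


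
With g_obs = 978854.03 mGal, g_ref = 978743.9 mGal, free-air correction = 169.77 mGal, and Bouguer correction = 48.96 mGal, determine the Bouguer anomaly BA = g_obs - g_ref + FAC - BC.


BA = g_obs - g_ref + FAC - BC
= 978854.03 - 978743.9 + 169.77 - 48.96
= 230.94 mGal

230.94


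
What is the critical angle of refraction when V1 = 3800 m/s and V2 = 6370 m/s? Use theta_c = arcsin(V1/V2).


V1/V2 = 3800/6370 = 0.596546
theta_c = arcsin(0.596546) = 36.6229 degrees

36.6229


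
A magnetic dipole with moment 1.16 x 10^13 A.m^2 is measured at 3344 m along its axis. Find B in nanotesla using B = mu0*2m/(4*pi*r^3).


m = 1.16 x 10^13 = 11600000000000 A.m^2
2m = 23200000000000 A.m^2
r^3 = 3344^3 = 37393731584
B = (4pi*10^-7) * 23200000000000 / (4*pi * 37393731584) * 1e9
= 29153979.825313 / 469903489738.41 * 1e9
= 62042.4842 nT

62042.4842


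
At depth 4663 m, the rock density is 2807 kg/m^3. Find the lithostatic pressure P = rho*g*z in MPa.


P = rho * g * z / 1e6
= 2807 * 9.81 * 4663 / 1e6
= 128403492.21 / 1e6
= 128.4035 MPa

128.4035


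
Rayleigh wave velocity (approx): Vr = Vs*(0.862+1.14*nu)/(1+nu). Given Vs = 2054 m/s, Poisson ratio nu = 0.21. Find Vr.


Numerator factor = 0.862 + 1.14*0.21 = 1.1014
Denominator = 1 + 0.21 = 1.21
Vr = 2054 * 1.1014 / 1.21 = 1869.65 m/s

1869.65


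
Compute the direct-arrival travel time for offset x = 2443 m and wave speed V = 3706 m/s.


t = x / V
= 2443 / 3706
= 0.6592 s

0.6592


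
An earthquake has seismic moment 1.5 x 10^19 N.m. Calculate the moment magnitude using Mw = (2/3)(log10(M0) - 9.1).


log10(M0) = log10(1.5 x 10^19) = 19.1761
Mw = 2/3 * (19.1761 - 9.1)
= 2/3 * 10.0761
= 6.72

6.72


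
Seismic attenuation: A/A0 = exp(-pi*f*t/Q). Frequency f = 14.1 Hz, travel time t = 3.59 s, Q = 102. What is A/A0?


pi*f*t/Q = pi*14.1*3.59/102 = 1.559062
A/A0 = exp(-1.559062) = 0.210333

0.210333


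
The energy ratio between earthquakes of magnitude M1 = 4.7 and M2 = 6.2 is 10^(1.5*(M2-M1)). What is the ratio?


M2 - M1 = 6.2 - 4.7 = 1.5
1.5 * 1.5 = 2.25
ratio = 10^2.25 = 177.83

177.83


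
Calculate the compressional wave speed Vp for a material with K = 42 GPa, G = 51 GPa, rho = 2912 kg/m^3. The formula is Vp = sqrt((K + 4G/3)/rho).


First compute the effective modulus:
K + 4G/3 = 42e9 + 4*51e9/3 = 110000000000.0 Pa
Then divide by density:
110000000000.0 / 2912 = 37774725.2747 Pa/(kg/m^3)
Take the square root:
Vp = sqrt(37774725.2747) = 6146.11 m/s

6146.11


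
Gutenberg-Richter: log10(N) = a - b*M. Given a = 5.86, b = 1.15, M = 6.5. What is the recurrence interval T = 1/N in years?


log10(N) = 5.86 - 1.15*6.5 = -1.615
N = 10^-1.615 = 0.024266
T = 1/N = 1/0.024266 = 41.2098 years

41.2098


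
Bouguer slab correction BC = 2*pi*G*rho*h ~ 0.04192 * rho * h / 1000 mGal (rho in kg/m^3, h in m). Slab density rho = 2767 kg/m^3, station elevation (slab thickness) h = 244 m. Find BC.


BC = 0.04192 * rho * h / 1000
= 0.04192 * 2767 * 244 / 1000
= 28.3022 mGal

28.3022


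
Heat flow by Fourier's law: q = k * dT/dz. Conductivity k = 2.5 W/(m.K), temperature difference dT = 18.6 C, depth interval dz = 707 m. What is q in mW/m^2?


q = k * dT / dz * 1000
= 2.5 * 18.6 / 707 * 1000
= 0.065771 * 1000
= 65.7709 mW/m^2

65.7709


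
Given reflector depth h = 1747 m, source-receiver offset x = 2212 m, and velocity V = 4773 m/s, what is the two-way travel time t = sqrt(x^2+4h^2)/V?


x^2 + 4h^2 = 2212^2 + 4*1747^2 = 4892944 + 12208036 = 17100980
sqrt(17100980) = 4135.3331
t = 4135.3331 / 4773 = 0.8664 s

0.8664


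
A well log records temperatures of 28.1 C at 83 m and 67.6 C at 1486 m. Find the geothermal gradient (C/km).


dT = 67.6 - 28.1 = 39.5 C
dz = 1486 - 83 = 1403 m
gradient = dT/dz * 1000 = 39.5/1403 * 1000 = 28.154 C/km

28.154


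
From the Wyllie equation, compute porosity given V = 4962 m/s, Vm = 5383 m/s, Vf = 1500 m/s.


1/V - 1/Vm = 1/4962 - 1/5383 = 1.576e-05
1/Vf - 1/Vm = 1/1500 - 1/5383 = 0.0004809
phi = 1.576e-05 / 0.0004809 = 0.0328

0.0328


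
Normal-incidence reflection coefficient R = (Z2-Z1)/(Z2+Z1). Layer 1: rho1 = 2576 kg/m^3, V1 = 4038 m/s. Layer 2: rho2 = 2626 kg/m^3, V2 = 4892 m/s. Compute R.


Z1 = 2576 * 4038 = 10401888
Z2 = 2626 * 4892 = 12846392
R = (12846392 - 10401888) / (12846392 + 10401888) = 2444504 / 23248280 = 0.1051

0.1051


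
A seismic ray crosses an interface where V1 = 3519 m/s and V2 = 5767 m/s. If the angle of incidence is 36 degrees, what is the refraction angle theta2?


sin(theta1) = sin(36 deg) = 0.587785
sin(theta2) = V2/V1 * sin(theta1) = 5767/3519 * 0.587785 = 0.963273
theta2 = arcsin(0.963273) = 74.4235 degrees

74.4235


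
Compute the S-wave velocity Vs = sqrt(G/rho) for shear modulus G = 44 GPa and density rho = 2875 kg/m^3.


Convert G to Pa: G = 44e9 Pa
Compute G/rho = 44e9 / 2875 = 15304347.8261
Vs = sqrt(15304347.8261) = 3912.08 m/s

3912.08


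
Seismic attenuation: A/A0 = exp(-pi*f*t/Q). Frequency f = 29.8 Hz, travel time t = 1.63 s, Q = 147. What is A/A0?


pi*f*t/Q = pi*29.8*1.63/147 = 1.038093
A/A0 = exp(-1.038093) = 0.354129

0.354129


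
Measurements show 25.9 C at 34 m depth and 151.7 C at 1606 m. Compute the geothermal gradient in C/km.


dT = 151.7 - 25.9 = 125.8 C
dz = 1606 - 34 = 1572 m
gradient = dT/dz * 1000 = 125.8/1572 * 1000 = 80.0254 C/km

80.0254


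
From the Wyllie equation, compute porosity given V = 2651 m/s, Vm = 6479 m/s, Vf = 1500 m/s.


1/V - 1/Vm = 1/2651 - 1/6479 = 0.00022287
1/Vf - 1/Vm = 1/1500 - 1/6479 = 0.00051232
phi = 0.00022287 / 0.00051232 = 0.435

0.435


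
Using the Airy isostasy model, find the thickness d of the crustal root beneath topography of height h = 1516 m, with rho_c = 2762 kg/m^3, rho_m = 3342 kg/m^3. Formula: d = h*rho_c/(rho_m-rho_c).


rho_m - rho_c = 3342 - 2762 = 580
d = 1516 * 2762 / 580
= 4187192 / 580
= 7219.3 m

7219.3


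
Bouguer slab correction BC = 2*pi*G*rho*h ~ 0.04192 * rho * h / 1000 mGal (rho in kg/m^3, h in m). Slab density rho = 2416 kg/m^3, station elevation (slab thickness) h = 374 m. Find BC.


BC = 0.04192 * rho * h / 1000
= 0.04192 * 2416 * 374 / 1000
= 37.8782 mGal

37.8782


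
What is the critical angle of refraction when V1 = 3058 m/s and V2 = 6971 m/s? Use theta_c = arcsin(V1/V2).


V1/V2 = 3058/6971 = 0.438675
theta_c = arcsin(0.438675) = 26.0193 degrees

26.0193


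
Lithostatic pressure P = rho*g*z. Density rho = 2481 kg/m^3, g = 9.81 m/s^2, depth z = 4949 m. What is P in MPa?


P = rho * g * z / 1e6
= 2481 * 9.81 * 4949 / 1e6
= 120451780.89 / 1e6
= 120.4518 MPa

120.4518


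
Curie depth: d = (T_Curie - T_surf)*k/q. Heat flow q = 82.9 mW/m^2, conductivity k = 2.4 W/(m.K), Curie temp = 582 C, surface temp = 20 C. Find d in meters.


T_Curie - T_surf = 582 - 20 = 562 C
Convert q to W/m^2: 82.9 mW/m^2 = 0.0829 W/m^2
d = 562 * 2.4 / 0.0829 = 16270.21 m

16270.21


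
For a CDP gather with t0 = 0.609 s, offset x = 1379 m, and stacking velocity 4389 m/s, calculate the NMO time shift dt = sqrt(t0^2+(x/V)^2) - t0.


x/Vnmo = 1379/4389 = 0.314195
(x/Vnmo)^2 = 0.098718
t0^2 = 0.370881
sqrt(0.370881 + 0.098718) = 0.685273
dt = 0.685273 - 0.609 = 0.076273

0.076273


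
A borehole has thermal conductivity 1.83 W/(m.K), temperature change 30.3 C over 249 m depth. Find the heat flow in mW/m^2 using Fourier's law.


q = k * dT / dz * 1000
= 1.83 * 30.3 / 249 * 1000
= 0.222687 * 1000
= 222.6867 mW/m^2

222.6867


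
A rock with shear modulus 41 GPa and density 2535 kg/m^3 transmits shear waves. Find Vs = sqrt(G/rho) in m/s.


Convert G to Pa: G = 41e9 Pa
Compute G/rho = 41e9 / 2535 = 16173570.0197
Vs = sqrt(16173570.0197) = 4021.64 m/s

4021.64


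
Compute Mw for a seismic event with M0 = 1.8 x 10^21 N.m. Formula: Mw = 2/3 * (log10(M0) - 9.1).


log10(M0) = log10(1.8 x 10^21) = 21.2553
Mw = 2/3 * (21.2553 - 9.1)
= 2/3 * 12.1553
= 8.1

8.1


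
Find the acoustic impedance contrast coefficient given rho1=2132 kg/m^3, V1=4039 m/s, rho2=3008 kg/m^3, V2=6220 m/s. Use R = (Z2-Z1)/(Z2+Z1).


Z1 = 2132 * 4039 = 8611148
Z2 = 3008 * 6220 = 18709760
R = (18709760 - 8611148) / (18709760 + 8611148) = 10098612 / 27320908 = 0.3696

0.3696


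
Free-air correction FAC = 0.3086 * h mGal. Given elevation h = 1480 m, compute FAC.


FAC = 0.3086 * h
= 0.3086 * 1480
= 456.728 mGal

456.728


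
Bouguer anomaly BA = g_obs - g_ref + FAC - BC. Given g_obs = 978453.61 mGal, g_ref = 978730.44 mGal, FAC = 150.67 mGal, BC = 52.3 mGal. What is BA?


BA = g_obs - g_ref + FAC - BC
= 978453.61 - 978730.44 + 150.67 - 52.3
= -178.46 mGal

-178.46


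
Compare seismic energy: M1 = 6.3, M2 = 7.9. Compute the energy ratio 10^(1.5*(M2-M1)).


M2 - M1 = 7.9 - 6.3 = 1.6
1.5 * 1.6 = 2.4
ratio = 10^2.4 = 251.19

251.19


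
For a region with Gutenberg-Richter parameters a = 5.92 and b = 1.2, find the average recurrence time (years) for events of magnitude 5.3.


log10(N) = 5.92 - 1.2*5.3 = -0.44
N = 10^-0.44 = 0.363078
T = 1/N = 1/0.363078 = 2.7542 years

2.7542


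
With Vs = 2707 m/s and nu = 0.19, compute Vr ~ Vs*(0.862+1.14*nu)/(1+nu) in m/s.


Numerator factor = 0.862 + 1.14*0.19 = 1.0786
Denominator = 1 + 0.19 = 1.19
Vr = 2707 * 1.0786 / 1.19 = 2453.59 m/s

2453.59


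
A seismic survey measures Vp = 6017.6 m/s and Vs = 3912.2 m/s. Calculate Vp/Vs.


Vp/Vs = 6017.6 / 3912.2
= 1.5382

1.5382


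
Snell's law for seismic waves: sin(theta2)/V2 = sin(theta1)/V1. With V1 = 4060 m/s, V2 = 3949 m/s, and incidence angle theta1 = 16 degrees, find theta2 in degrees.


sin(theta1) = sin(16 deg) = 0.275637
sin(theta2) = V2/V1 * sin(theta1) = 3949/4060 * 0.275637 = 0.268101
theta2 = arcsin(0.268101) = 15.5513 degrees

15.5513


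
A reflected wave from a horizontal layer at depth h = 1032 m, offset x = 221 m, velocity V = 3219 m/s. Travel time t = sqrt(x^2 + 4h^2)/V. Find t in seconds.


x^2 + 4h^2 = 221^2 + 4*1032^2 = 48841 + 4260096 = 4308937
sqrt(4308937) = 2075.7979
t = 2075.7979 / 3219 = 0.6449 s

0.6449


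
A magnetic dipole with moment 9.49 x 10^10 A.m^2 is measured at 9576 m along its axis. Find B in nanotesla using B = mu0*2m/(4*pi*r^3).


m = 9.49 x 10^10 = 94900000000 A.m^2
2m = 189800000000 A.m^2
r^3 = 9576^3 = 878117054976
B = (4pi*10^-7) * 189800000000 / (4*pi * 878117054976) * 1e9
= 238509.714261 / 11034744355618.02 * 1e9
= 21.6144 nT

21.6144


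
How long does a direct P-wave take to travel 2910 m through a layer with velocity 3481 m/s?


t = x / V
= 2910 / 3481
= 0.836 s

0.836


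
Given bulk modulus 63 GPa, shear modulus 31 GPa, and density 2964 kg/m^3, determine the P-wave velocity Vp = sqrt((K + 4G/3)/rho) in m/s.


First compute the effective modulus:
K + 4G/3 = 63e9 + 4*31e9/3 = 104333333333.33 Pa
Then divide by density:
104333333333.33 / 2964 = 35200179.937 Pa/(kg/m^3)
Take the square root:
Vp = sqrt(35200179.937) = 5932.97 m/s

5932.97


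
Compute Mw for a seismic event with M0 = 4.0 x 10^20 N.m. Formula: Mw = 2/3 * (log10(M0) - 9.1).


log10(M0) = log10(4.0 x 10^20) = 20.6021
Mw = 2/3 * (20.6021 - 9.1)
= 2/3 * 11.5021
= 7.67

7.67


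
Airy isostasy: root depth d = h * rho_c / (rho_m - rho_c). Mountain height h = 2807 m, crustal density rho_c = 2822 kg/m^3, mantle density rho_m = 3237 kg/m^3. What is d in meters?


rho_m - rho_c = 3237 - 2822 = 415
d = 2807 * 2822 / 415
= 7921354 / 415
= 19087.6 m

19087.6


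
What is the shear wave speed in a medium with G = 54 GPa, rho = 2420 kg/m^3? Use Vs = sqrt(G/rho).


Convert G to Pa: G = 54e9 Pa
Compute G/rho = 54e9 / 2420 = 22314049.5868
Vs = sqrt(22314049.5868) = 4723.77 m/s

4723.77


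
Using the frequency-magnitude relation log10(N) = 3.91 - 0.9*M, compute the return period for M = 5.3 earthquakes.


log10(N) = 3.91 - 0.9*5.3 = -0.86
N = 10^-0.86 = 0.138038
T = 1/N = 1/0.138038 = 7.2444 years

7.2444


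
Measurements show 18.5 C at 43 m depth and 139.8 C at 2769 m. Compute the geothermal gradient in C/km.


dT = 139.8 - 18.5 = 121.3 C
dz = 2769 - 43 = 2726 m
gradient = dT/dz * 1000 = 121.3/2726 * 1000 = 44.4974 C/km

44.4974


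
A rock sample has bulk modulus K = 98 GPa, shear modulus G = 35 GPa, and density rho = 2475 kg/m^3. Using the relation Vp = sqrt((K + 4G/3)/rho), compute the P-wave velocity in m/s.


First compute the effective modulus:
K + 4G/3 = 98e9 + 4*35e9/3 = 144666666666.67 Pa
Then divide by density:
144666666666.67 / 2475 = 58451178.4512 Pa/(kg/m^3)
Take the square root:
Vp = sqrt(58451178.4512) = 7645.34 m/s

7645.34


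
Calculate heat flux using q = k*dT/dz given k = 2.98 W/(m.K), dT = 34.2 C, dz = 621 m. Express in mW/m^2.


q = k * dT / dz * 1000
= 2.98 * 34.2 / 621 * 1000
= 0.164116 * 1000
= 164.1159 mW/m^2

164.1159


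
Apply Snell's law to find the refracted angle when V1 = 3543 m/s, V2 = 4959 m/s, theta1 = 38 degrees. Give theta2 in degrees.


sin(theta1) = sin(38 deg) = 0.615661
sin(theta2) = V2/V1 * sin(theta1) = 4959/3543 * 0.615661 = 0.861718
theta2 = arcsin(0.861718) = 59.51 degrees

59.51


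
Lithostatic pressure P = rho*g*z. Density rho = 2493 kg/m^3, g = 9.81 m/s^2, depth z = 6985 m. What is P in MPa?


P = rho * g * z / 1e6
= 2493 * 9.81 * 6985 / 1e6
= 170827465.05 / 1e6
= 170.8275 MPa

170.8275


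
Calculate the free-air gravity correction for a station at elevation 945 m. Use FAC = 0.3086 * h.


FAC = 0.3086 * h
= 0.3086 * 945
= 291.627 mGal

291.627


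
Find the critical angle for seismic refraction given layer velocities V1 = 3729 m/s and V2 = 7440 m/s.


V1/V2 = 3729/7440 = 0.50121
theta_c = arcsin(0.50121) = 30.0801 degrees

30.0801


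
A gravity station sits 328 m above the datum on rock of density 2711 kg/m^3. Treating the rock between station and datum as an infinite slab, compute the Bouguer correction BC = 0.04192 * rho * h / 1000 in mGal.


BC = 0.04192 * rho * h / 1000
= 0.04192 * 2711 * 328 / 1000
= 37.2756 mGal

37.2756


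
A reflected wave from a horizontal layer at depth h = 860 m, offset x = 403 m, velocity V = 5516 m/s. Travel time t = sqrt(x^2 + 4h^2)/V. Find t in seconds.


x^2 + 4h^2 = 403^2 + 4*860^2 = 162409 + 2958400 = 3120809
sqrt(3120809) = 1766.5812
t = 1766.5812 / 5516 = 0.3203 s

0.3203


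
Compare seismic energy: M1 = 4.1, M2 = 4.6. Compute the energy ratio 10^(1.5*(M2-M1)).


M2 - M1 = 4.6 - 4.1 = 0.5
1.5 * 0.5 = 0.75
ratio = 10^0.75 = 5.62

5.62


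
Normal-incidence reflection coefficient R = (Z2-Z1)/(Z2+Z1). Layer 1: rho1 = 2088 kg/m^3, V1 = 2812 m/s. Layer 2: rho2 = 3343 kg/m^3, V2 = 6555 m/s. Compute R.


Z1 = 2088 * 2812 = 5871456
Z2 = 3343 * 6555 = 21913365
R = (21913365 - 5871456) / (21913365 + 5871456) = 16041909 / 27784821 = 0.5774

0.5774


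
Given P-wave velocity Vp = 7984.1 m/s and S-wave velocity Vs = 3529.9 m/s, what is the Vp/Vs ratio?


Vp/Vs = 7984.1 / 3529.9
= 2.2618

2.2618


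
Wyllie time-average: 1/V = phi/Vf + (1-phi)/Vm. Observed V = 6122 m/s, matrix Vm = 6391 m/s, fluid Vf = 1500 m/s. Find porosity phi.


1/V - 1/Vm = 1/6122 - 1/6391 = 6.88e-06
1/Vf - 1/Vm = 1/1500 - 1/6391 = 0.0005102
phi = 6.88e-06 / 0.0005102 = 0.0135

0.0135


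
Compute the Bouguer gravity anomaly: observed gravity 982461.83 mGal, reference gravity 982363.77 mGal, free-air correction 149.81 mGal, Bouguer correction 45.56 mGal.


BA = g_obs - g_ref + FAC - BC
= 982461.83 - 982363.77 + 149.81 - 45.56
= 202.31 mGal

202.31


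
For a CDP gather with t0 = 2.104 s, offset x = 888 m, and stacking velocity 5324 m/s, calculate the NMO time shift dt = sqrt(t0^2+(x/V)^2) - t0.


x/Vnmo = 888/5324 = 0.166792
(x/Vnmo)^2 = 0.02782
t0^2 = 4.426816
sqrt(4.426816 + 0.02782) = 2.110601
dt = 2.110601 - 2.104 = 0.006601

0.006601


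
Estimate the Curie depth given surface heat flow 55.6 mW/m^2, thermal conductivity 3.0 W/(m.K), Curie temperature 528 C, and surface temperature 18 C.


T_Curie - T_surf = 528 - 18 = 510 C
Convert q to W/m^2: 55.6 mW/m^2 = 0.0556 W/m^2
d = 510 * 3.0 / 0.0556 = 27517.99 m

27517.99


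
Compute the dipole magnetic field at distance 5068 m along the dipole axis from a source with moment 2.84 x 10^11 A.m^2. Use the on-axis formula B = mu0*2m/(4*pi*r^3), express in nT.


m = 2.84 x 10^11 = 284000000000 A.m^2
2m = 568000000000 A.m^2
r^3 = 5068^3 = 130169674432
B = (4pi*10^-7) * 568000000000 / (4*pi * 130169674432) * 1e9
= 713769.850896 / 1635760371662.99 * 1e9
= 436.3536 nT

436.3536


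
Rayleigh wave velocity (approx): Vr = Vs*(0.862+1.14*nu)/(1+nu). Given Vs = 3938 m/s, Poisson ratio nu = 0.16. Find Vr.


Numerator factor = 0.862 + 1.14*0.16 = 1.0444
Denominator = 1 + 0.16 = 1.16
Vr = 3938 * 1.0444 / 1.16 = 3545.56 m/s

3545.56


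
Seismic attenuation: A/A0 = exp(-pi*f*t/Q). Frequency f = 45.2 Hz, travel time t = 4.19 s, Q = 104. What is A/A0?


pi*f*t/Q = pi*45.2*4.19/104 = 5.720961
A/A0 = exp(-5.720961) = 0.003277

0.003277


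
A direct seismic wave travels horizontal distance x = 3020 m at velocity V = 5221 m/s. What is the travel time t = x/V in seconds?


t = x / V
= 3020 / 5221
= 0.5784 s

0.5784


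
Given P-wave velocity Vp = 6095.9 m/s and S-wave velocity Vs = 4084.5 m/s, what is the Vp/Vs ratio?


Vp/Vs = 6095.9 / 4084.5
= 1.4924

1.4924


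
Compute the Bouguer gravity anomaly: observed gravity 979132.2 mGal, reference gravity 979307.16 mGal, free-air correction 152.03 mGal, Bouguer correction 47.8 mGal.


BA = g_obs - g_ref + FAC - BC
= 979132.2 - 979307.16 + 152.03 - 47.8
= -70.73 mGal

-70.73


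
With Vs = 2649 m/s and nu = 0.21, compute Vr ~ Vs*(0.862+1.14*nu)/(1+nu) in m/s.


Numerator factor = 0.862 + 1.14*0.21 = 1.1014
Denominator = 1 + 0.21 = 1.21
Vr = 2649 * 1.1014 / 1.21 = 2411.25 m/s

2411.25


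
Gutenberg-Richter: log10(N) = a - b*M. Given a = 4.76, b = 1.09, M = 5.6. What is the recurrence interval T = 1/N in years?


log10(N) = 4.76 - 1.09*5.6 = -1.344
N = 10^-1.344 = 0.04529
T = 1/N = 1/0.04529 = 22.08 years

22.08


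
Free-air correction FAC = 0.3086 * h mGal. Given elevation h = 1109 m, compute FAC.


FAC = 0.3086 * h
= 0.3086 * 1109
= 342.2374 mGal

342.2374


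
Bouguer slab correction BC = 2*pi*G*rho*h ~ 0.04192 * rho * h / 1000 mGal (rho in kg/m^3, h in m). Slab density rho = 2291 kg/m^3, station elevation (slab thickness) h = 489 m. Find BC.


BC = 0.04192 * rho * h / 1000
= 0.04192 * 2291 * 489 / 1000
= 46.9629 mGal

46.9629


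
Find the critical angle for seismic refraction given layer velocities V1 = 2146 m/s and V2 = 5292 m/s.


V1/V2 = 2146/5292 = 0.405518
theta_c = arcsin(0.405518) = 23.9236 degrees

23.9236


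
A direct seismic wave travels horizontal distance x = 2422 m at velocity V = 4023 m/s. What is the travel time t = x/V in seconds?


t = x / V
= 2422 / 4023
= 0.602 s

0.602


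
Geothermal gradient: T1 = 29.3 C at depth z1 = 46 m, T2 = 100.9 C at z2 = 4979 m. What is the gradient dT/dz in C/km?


dT = 100.9 - 29.3 = 71.6 C
dz = 4979 - 46 = 4933 m
gradient = dT/dz * 1000 = 71.6/4933 * 1000 = 14.5145 C/km

14.5145


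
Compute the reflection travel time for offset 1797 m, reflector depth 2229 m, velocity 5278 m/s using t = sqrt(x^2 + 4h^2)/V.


x^2 + 4h^2 = 1797^2 + 4*2229^2 = 3229209 + 19873764 = 23102973
sqrt(23102973) = 4806.5552
t = 4806.5552 / 5278 = 0.9107 s

0.9107


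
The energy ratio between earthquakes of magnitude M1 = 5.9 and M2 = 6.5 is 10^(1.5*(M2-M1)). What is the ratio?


M2 - M1 = 6.5 - 5.9 = 0.6
1.5 * 0.6 = 0.9
ratio = 10^0.9 = 7.94

7.94


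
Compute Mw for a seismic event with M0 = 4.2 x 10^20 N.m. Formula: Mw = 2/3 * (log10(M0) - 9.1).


log10(M0) = log10(4.2 x 10^20) = 20.6232
Mw = 2/3 * (20.6232 - 9.1)
= 2/3 * 11.5232
= 7.68

7.68


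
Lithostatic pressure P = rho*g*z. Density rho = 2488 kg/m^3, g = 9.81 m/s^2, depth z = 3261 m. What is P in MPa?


P = rho * g * z / 1e6
= 2488 * 9.81 * 3261 / 1e6
= 79592140.08 / 1e6
= 79.5921 MPa

79.5921


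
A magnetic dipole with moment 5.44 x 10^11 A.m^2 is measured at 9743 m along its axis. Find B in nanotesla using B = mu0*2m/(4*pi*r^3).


m = 5.44 x 10^11 = 544000000000 A.m^2
2m = 1088000000000 A.m^2
r^3 = 9743^3 = 924864495407
B = (4pi*10^-7) * 1088000000000 / (4*pi * 924864495407) * 1e9
= 1367221.122842 / 11622190017346.65 * 1e9
= 117.6389 nT

117.6389


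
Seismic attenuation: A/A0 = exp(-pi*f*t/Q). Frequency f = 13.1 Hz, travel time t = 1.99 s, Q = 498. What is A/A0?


pi*f*t/Q = pi*13.1*1.99/498 = 0.164454
A/A0 = exp(-0.164454) = 0.848357

0.848357


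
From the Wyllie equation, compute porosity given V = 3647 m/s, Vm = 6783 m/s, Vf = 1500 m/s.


1/V - 1/Vm = 1/3647 - 1/6783 = 0.00012677
1/Vf - 1/Vm = 1/1500 - 1/6783 = 0.00051924
phi = 0.00012677 / 0.00051924 = 0.2441

0.2441


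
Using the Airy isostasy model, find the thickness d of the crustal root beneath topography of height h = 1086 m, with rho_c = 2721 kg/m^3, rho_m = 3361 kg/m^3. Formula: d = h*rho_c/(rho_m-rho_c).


rho_m - rho_c = 3361 - 2721 = 640
d = 1086 * 2721 / 640
= 2955006 / 640
= 4617.2 m

4617.2


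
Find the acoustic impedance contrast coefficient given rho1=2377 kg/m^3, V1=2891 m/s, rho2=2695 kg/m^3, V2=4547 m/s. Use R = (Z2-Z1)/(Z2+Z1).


Z1 = 2377 * 2891 = 6871907
Z2 = 2695 * 4547 = 12254165
R = (12254165 - 6871907) / (12254165 + 6871907) = 5382258 / 19126072 = 0.2814

0.2814


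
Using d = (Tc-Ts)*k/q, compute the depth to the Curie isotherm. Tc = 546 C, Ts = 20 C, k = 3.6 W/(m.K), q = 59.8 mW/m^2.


T_Curie - T_surf = 546 - 20 = 526 C
Convert q to W/m^2: 59.8 mW/m^2 = 0.0598 W/m^2
d = 526 * 3.6 / 0.0598 = 31665.55 m

31665.55


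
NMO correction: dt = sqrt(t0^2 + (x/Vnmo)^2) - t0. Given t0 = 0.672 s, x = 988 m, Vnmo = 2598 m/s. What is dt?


x/Vnmo = 988/2598 = 0.380293
(x/Vnmo)^2 = 0.144622
t0^2 = 0.451584
sqrt(0.451584 + 0.144622) = 0.772144
dt = 0.772144 - 0.672 = 0.100144

0.100144


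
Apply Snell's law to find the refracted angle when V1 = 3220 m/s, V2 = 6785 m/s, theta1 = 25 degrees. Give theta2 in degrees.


sin(theta1) = sin(25 deg) = 0.422618
sin(theta2) = V2/V1 * sin(theta1) = 6785/3220 * 0.422618 = 0.890517
theta2 = arcsin(0.890517) = 62.9383 degrees

62.9383


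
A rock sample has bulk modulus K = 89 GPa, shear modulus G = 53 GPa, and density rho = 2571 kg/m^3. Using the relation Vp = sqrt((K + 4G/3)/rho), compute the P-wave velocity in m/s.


First compute the effective modulus:
K + 4G/3 = 89e9 + 4*53e9/3 = 159666666666.67 Pa
Then divide by density:
159666666666.67 / 2571 = 62102943.0831 Pa/(kg/m^3)
Take the square root:
Vp = sqrt(62102943.0831) = 7880.54 m/s

7880.54


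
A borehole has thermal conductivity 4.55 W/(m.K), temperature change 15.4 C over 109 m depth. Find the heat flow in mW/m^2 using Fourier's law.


q = k * dT / dz * 1000
= 4.55 * 15.4 / 109 * 1000
= 0.642844 * 1000
= 642.844 mW/m^2

642.844


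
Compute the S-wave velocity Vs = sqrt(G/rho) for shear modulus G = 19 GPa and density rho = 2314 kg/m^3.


Convert G to Pa: G = 19e9 Pa
Compute G/rho = 19e9 / 2314 = 8210890.2334
Vs = sqrt(8210890.2334) = 2865.47 m/s

2865.47


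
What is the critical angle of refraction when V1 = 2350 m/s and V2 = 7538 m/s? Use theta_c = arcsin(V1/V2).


V1/V2 = 2350/7538 = 0.311754
theta_c = arcsin(0.311754) = 18.165 degrees

18.165


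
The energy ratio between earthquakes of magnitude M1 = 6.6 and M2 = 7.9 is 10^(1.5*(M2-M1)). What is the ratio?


M2 - M1 = 7.9 - 6.6 = 1.3
1.5 * 1.3 = 1.95
ratio = 10^1.95 = 89.13

89.13


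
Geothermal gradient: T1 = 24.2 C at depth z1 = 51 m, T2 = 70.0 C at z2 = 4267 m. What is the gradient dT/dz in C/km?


dT = 70.0 - 24.2 = 45.8 C
dz = 4267 - 51 = 4216 m
gradient = dT/dz * 1000 = 45.8/4216 * 1000 = 10.8634 C/km

10.8634


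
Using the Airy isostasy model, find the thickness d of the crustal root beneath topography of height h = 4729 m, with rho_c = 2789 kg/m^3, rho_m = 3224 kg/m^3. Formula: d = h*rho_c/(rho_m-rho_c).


rho_m - rho_c = 3224 - 2789 = 435
d = 4729 * 2789 / 435
= 13189181 / 435
= 30319.96 m

30319.96


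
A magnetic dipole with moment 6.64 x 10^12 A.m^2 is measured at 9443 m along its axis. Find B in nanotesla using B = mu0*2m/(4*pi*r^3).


m = 6.64 x 10^12 = 6640000000000 A.m^2
2m = 13280000000000 A.m^2
r^3 = 9443^3 = 842034661307
B = (4pi*10^-7) * 13280000000000 / (4*pi * 842034661307) * 1e9
= 16688140.175869 / 10581319624120.16 * 1e9
= 1577.1322 nT

1577.1322


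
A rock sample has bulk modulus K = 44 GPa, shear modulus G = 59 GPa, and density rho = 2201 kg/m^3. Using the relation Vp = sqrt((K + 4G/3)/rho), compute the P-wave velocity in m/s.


First compute the effective modulus:
K + 4G/3 = 44e9 + 4*59e9/3 = 122666666666.67 Pa
Then divide by density:
122666666666.67 / 2201 = 55732242.9199 Pa/(kg/m^3)
Take the square root:
Vp = sqrt(55732242.9199) = 7465.4 m/s

7465.4


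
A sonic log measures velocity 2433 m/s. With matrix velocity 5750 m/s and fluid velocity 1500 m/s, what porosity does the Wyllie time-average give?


1/V - 1/Vm = 1/2433 - 1/5750 = 0.0002371
1/Vf - 1/Vm = 1/1500 - 1/5750 = 0.00049275
phi = 0.0002371 / 0.00049275 = 0.4812

0.4812


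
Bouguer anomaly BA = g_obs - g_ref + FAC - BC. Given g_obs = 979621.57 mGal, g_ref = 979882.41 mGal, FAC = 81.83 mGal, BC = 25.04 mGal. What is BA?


BA = g_obs - g_ref + FAC - BC
= 979621.57 - 979882.41 + 81.83 - 25.04
= -204.05 mGal

-204.05


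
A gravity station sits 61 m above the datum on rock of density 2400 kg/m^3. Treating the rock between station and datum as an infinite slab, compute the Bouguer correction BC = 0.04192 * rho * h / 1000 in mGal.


BC = 0.04192 * rho * h / 1000
= 0.04192 * 2400 * 61 / 1000
= 6.1371 mGal

6.1371


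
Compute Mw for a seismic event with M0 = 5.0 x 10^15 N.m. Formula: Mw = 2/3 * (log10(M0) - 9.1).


log10(M0) = log10(5.0 x 10^15) = 15.699
Mw = 2/3 * (15.699 - 9.1)
= 2/3 * 6.599
= 4.4

4.4


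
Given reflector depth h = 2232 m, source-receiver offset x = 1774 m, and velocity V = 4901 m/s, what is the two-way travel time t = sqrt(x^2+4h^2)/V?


x^2 + 4h^2 = 1774^2 + 4*2232^2 = 3147076 + 19927296 = 23074372
sqrt(23074372) = 4803.5791
t = 4803.5791 / 4901 = 0.9801 s

0.9801


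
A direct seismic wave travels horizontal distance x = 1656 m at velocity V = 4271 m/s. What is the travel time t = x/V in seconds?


t = x / V
= 1656 / 4271
= 0.3877 s

0.3877


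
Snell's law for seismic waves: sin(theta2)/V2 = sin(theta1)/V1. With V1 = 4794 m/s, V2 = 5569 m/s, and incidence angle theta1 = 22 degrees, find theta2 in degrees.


sin(theta1) = sin(22 deg) = 0.374607
sin(theta2) = V2/V1 * sin(theta1) = 5569/4794 * 0.374607 = 0.435166
theta2 = arcsin(0.435166) = 25.7958 degrees

25.7958


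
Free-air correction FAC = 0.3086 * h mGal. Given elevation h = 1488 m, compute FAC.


FAC = 0.3086 * h
= 0.3086 * 1488
= 459.1968 mGal

459.1968


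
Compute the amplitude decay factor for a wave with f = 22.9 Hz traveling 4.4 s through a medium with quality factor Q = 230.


pi*f*t/Q = pi*22.9*4.4/230 = 1.376291
A/A0 = exp(-1.376291) = 0.252513

0.252513


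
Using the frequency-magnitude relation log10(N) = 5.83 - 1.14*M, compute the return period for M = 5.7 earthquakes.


log10(N) = 5.83 - 1.14*5.7 = -0.668
N = 10^-0.668 = 0.214783
T = 1/N = 1/0.214783 = 4.6559 years

4.6559


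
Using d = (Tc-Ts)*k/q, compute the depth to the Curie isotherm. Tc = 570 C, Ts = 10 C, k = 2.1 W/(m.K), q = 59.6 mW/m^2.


T_Curie - T_surf = 570 - 10 = 560 C
Convert q to W/m^2: 59.6 mW/m^2 = 0.0596 W/m^2
d = 560 * 2.1 / 0.0596 = 19731.54 m

19731.54


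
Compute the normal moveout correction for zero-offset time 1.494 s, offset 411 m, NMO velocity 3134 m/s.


x/Vnmo = 411/3134 = 0.131142
(x/Vnmo)^2 = 0.017198
t0^2 = 2.232036
sqrt(2.232036 + 0.017198) = 1.499745
dt = 1.499745 - 1.494 = 0.005745

0.005745


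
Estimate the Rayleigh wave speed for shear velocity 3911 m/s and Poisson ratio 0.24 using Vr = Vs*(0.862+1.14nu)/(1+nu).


Numerator factor = 0.862 + 1.14*0.24 = 1.1356
Denominator = 1 + 0.24 = 1.24
Vr = 3911 * 1.1356 / 1.24 = 3581.72 m/s

3581.72


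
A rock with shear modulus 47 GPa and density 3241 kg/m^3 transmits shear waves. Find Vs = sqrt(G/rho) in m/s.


Convert G to Pa: G = 47e9 Pa
Compute G/rho = 47e9 / 3241 = 14501697.0071
Vs = sqrt(14501697.0071) = 3808.11 m/s

3808.11


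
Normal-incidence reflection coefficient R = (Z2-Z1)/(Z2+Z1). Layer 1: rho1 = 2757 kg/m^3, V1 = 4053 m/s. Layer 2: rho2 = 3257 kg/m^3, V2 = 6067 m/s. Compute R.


Z1 = 2757 * 4053 = 11174121
Z2 = 3257 * 6067 = 19760219
R = (19760219 - 11174121) / (19760219 + 11174121) = 8586098 / 30934340 = 0.2776

0.2776


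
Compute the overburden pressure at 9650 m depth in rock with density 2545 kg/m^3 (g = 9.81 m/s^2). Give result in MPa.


P = rho * g * z / 1e6
= 2545 * 9.81 * 9650 / 1e6
= 240926242.5 / 1e6
= 240.9262 MPa

240.9262


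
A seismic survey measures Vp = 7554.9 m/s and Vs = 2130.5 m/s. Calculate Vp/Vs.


Vp/Vs = 7554.9 / 2130.5
= 3.5461

3.5461


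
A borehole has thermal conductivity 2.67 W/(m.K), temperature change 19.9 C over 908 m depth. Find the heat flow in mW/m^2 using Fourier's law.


q = k * dT / dz * 1000
= 2.67 * 19.9 / 908 * 1000
= 0.058517 * 1000
= 58.5165 mW/m^2

58.5165


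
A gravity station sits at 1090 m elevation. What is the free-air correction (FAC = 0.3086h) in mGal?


FAC = 0.3086 * h
= 0.3086 * 1090
= 336.374 mGal

336.374


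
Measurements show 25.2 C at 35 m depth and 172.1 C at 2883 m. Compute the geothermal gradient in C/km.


dT = 172.1 - 25.2 = 146.9 C
dz = 2883 - 35 = 2848 m
gradient = dT/dz * 1000 = 146.9/2848 * 1000 = 51.5801 C/km

51.5801


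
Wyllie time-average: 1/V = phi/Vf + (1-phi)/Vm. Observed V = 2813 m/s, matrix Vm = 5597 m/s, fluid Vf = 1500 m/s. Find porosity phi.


1/V - 1/Vm = 1/2813 - 1/5597 = 0.00017683
1/Vf - 1/Vm = 1/1500 - 1/5597 = 0.000488
phi = 0.00017683 / 0.000488 = 0.3623

0.3623


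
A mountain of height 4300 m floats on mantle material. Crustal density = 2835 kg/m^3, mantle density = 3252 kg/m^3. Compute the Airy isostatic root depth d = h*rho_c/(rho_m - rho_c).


rho_m - rho_c = 3252 - 2835 = 417
d = 4300 * 2835 / 417
= 12190500 / 417
= 29233.81 m

29233.81


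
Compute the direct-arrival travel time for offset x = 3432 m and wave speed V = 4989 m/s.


t = x / V
= 3432 / 4989
= 0.6879 s

0.6879


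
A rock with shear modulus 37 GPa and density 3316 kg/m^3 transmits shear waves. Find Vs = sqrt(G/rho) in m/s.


Convert G to Pa: G = 37e9 Pa
Compute G/rho = 37e9 / 3316 = 11158021.7129
Vs = sqrt(11158021.7129) = 3340.36 m/s

3340.36


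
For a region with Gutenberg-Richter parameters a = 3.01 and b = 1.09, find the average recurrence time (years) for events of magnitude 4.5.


log10(N) = 3.01 - 1.09*4.5 = -1.895
N = 10^-1.895 = 0.012735
T = 1/N = 1/0.012735 = 78.5236 years

78.5236


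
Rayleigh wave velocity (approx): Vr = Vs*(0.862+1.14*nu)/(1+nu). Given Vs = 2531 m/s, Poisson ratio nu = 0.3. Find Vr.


Numerator factor = 0.862 + 1.14*0.3 = 1.204
Denominator = 1 + 0.3 = 1.3
Vr = 2531 * 1.204 / 1.3 = 2344.1 m/s

2344.1


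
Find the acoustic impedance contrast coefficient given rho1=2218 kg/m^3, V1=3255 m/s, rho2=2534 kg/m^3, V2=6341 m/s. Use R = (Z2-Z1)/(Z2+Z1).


Z1 = 2218 * 3255 = 7219590
Z2 = 2534 * 6341 = 16068094
R = (16068094 - 7219590) / (16068094 + 7219590) = 8848504 / 23287684 = 0.38

0.38


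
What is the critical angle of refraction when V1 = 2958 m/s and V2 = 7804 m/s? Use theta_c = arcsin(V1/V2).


V1/V2 = 2958/7804 = 0.379036
theta_c = arcsin(0.379036) = 22.274 degrees

22.274


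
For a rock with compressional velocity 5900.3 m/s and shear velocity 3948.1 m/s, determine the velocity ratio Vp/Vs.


Vp/Vs = 5900.3 / 3948.1
= 1.4945

1.4945


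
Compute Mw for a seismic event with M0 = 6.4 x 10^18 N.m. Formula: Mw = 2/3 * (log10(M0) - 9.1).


log10(M0) = log10(6.4 x 10^18) = 18.8062
Mw = 2/3 * (18.8062 - 9.1)
= 2/3 * 9.7062
= 6.47

6.47


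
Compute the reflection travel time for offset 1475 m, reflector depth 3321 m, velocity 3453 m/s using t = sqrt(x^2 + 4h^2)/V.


x^2 + 4h^2 = 1475^2 + 4*3321^2 = 2175625 + 44116164 = 46291789
sqrt(46291789) = 6803.8069
t = 6803.8069 / 3453 = 1.9704 s

1.9704


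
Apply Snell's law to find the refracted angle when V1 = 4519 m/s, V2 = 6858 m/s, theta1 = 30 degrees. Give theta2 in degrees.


sin(theta1) = sin(30 deg) = 0.5
sin(theta2) = V2/V1 * sin(theta1) = 6858/4519 * 0.5 = 0.758796
theta2 = arcsin(0.758796) = 49.3582 degrees

49.3582


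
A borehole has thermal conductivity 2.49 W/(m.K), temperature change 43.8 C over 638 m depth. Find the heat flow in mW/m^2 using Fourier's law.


q = k * dT / dz * 1000
= 2.49 * 43.8 / 638 * 1000
= 0.170944 * 1000
= 170.9436 mW/m^2

170.9436


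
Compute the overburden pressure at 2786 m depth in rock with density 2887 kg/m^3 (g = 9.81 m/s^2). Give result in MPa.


P = rho * g * z / 1e6
= 2887 * 9.81 * 2786 / 1e6
= 78903615.42 / 1e6
= 78.9036 MPa

78.9036


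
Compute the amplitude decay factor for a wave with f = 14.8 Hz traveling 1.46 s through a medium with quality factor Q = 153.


pi*f*t/Q = pi*14.8*1.46/153 = 0.443683
A/A0 = exp(-0.443683) = 0.641669

0.641669


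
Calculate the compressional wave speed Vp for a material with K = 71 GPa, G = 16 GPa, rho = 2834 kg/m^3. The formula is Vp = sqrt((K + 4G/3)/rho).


First compute the effective modulus:
K + 4G/3 = 71e9 + 4*16e9/3 = 92333333333.33 Pa
Then divide by density:
92333333333.33 / 2834 = 32580569.2778 Pa/(kg/m^3)
Take the square root:
Vp = sqrt(32580569.2778) = 5707.94 m/s

5707.94


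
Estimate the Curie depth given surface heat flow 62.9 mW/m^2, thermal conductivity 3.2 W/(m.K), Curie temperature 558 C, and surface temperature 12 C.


T_Curie - T_surf = 558 - 12 = 546 C
Convert q to W/m^2: 62.9 mW/m^2 = 0.0629 W/m^2
d = 546 * 3.2 / 0.0629 = 27777.42 m

27777.42
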